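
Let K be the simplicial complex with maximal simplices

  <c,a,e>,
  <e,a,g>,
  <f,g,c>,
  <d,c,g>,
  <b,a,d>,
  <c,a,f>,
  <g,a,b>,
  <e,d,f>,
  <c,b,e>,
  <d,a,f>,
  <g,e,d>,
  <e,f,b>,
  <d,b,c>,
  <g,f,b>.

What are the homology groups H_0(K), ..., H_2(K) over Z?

H_0 ≅ Z,  H_1 ≅ Z^2,  H_2 ≅ Z.

Fix the vertex order a < b < c < d < e < f < g and write every simplex with vertices in increasing order. Then dim K = 2 and the simplices of K are:

  0-simplices (7): a, b, c, d, e, f, g
  1-simplices (21): ab, ac, ad, ae, af, ag, bc, bd, be, bf, bg, cd, ce, cf, cg, de, df, dg, ef, eg, fg
  2-simplices (14): abd, abg, ace, acf, adf, aeg, bcd, bce, bef, bfg, cdg, cfg, def, deg

so the chain groups are C_0 ≅ Z^7, C_1 ≅ Z^21, C_2 ≅ Z^14.

The boundary map ∂_1: C_1 → C_0 maps an edge to its endpoints' difference, ∂[p,q] = q − p.
This gives a 7×21 integer matrix of rank 6; reducing to Smith normal form yields diagonal entries (1,1,1,1,1,1).

Boundary ∂_2: C_2 → C_1 acts by ∂[p,q,r] = [q,r] − [p,r] + [p,q]. For instance
  ∂adf = df − af + ad,
  ∂acf = cf − af + ac.
The resulting 21×14 matrix has rank 13, and its Smith normal form has invariant factors (1,1,1,1,1,1,1,1,1,1,1,1,1).

Reading off H_k = ker ∂_k / im ∂_{k+1}:

  H_0: rank C_0 − rank ∂_1 = 7 − 6 = 1, and the invariant factors of ∂_1 are all 1, so H_0 ≅ Z.
  H_1: rank ker ∂_1 − rank ∂_2 = (21 − 6) − 13 = 2, and the invariant factors of ∂_2 are all 1, so H_1 ≅ Z^2.
  H_2: rank ker ∂_2 − rank ∂_3 = (14 − 13) − 0 = 1, and there is no ∂_3, so H_2 ≅ Z.

(K is a triangulation of the torus T^2.)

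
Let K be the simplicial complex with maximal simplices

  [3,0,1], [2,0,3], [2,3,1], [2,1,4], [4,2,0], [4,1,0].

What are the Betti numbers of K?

b_0 = 1, b_1 = 0, b_2 = 1.

Take the total order 0 < 1 < 2 < 3 < 4 on the vertex set. Then K (dimension 2) consists of the simplices:

  0-simplices (5): [0], [1], [2], [3], [4]
  1-simplices (9): [0,1], [0,2], [0,3], [0,4], [1,2], [1,3], [1,4], [2,3], [2,4]
  2-simplices (6): [0,1,3], [0,1,4], [0,2,3], [0,2,4], [1,2,3], [1,2,4]

so the chain groups are C_0 ≅ Z^5, C_1 ≅ Z^9, C_2 ≅ Z^6.

The boundary map ∂_1: C_1 → C_0 is given by ∂[p,q] = [q] − [p].
The resulting 5×9 matrix has rank 4, and its Smith normal form has invariant factors (1,1,1,1).

Boundary ∂_2: C_2 → C_1 maps a triangle to the signed sum of its edges. For instance
  ∂[1,2,3] = [2,3] − [1,3] + [1,2],
  ∂[1,2,4] = [2,4] − [1,4] + [1,2].
As a 9×6 matrix over Z this has rank 5, with invariant factors (1,1,1,1,1).

Computing H_k = (kernel of ∂_k) / (image of ∂_{k+1}):

  H_0: rank C_0 − rank ∂_1 = 5 − 4 = 1, and the invariant factors of ∂_1 are all 1, so H_0 ≅ Z.
  H_1: rank ker ∂_1 − rank ∂_2 = (9 − 4) − 5 = 0, and the invariant factors of ∂_2 are all 1, so H_1 ≅ 0.
  H_2: rank ker ∂_2 − rank ∂_3 = (6 − 5) − 0 = 1, and there is no ∂_3, so H_2 ≅ Z.

(K is a triangulation of the 2-sphere S^2.)

Hence the Betti numbers are b_0 = 1, b_1 = 0, b_2 = 1.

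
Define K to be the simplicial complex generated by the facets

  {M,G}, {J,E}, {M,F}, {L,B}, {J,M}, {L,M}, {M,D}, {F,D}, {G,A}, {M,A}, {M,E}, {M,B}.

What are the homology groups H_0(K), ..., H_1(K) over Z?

Fix the vertex order A < B < D < E < F < G < J < L < M and write every simplex with vertices in increasing order. Then dim K = 1 and the simplices of K are:

  0-simplices (9): A, B, D, E, F, G, J, L, M
  1-simplices (12): AG, AM, BL, BM, DF, DM, EJ, EM, FM, GM, JM, LM

so the chain groups are C_0 ≅ Z^9, C_1 ≅ Z^12.

Boundary ∂_1: C_1 → C_0 is given by ∂[p,q] = [q] − [p]. For instance
  ∂BL = L − B.
This gives a 9×12 integer matrix of rank 8; reducing to Smith normal form yields diagonal entries (1,1,1,1,1,1,1,1).

Reading off H_k = ker ∂_k / im ∂_{k+1}:

  H_0: rank C_0 − rank ∂_1 = 9 − 8 = 1, and the invariant factors of ∂_1 are all 1, so H_0 = Z.
  H_1: rank ker ∂_1 − rank ∂_2 = (12 − 8) − 0 = 4, and there is no ∂_2, so H_1 = Z^4.

H_0 = Z,  H_1 = Z^4.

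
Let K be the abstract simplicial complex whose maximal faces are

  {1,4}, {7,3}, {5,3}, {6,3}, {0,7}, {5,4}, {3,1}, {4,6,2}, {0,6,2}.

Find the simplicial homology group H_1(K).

H_1 ≅ Z^3.

Order the vertices as 0 < 1 < 2 < 3 < 4 < 5 < 6 < 7. Listing each simplex with vertices in this order, K has dimension 2 with simplices:

  0-simplices (8): [0], [1], [2], [3], [4], [5], [6], [7]
  1-simplices (12): [0,2], [0,6], [0,7], [1,3], [1,4], [2,4], [2,6], [3,5], [3,6], [3,7], [4,5], [4,6]
  2-simplices (2): [0,2,6], [2,4,6]

so the chain groups are C_0 ≅ Z^8, C_1 ≅ Z^12, C_2 ≅ Z^2.

Boundary ∂_1: C_1 → C_0 maps an edge to its endpoints' difference, ∂[p,q] = q − p.
The resulting 8×12 matrix has rank 7, and its Smith normal form has invariant factors (1,1,1,1,1,1,1).

The boundary map ∂_2: C_2 → C_1 acts by ∂[p,q,r] = [q,r] − [p,r] + [p,q]. For instance
  ∂[0,2,6] = [2,6] − [0,6] + [0,2],
  ∂[2,4,6] = [4,6] − [2,6] + [2,4].
The resulting 12×2 matrix has rank 2, and its Smith normal form has invariant factors (1,1).

Now H_k = ker ∂_k / im ∂_{k+1}, so:

  H_1: rank ker ∂_1 − rank ∂_2 = (12 − 7) − 2 = 3, and the invariant factors of ∂_2 are all 1, so H_1 = Z^3.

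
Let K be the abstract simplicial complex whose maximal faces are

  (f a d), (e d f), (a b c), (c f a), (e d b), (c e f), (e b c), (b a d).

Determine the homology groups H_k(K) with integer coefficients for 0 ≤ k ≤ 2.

We work with the vertex ordering a < b < c < d < e < f. The simplices of K, each written with vertices in increasing order, are:

  0-simplices (6): a, b, c, d, e, f
  1-simplices (12): ab, ac, ad, af, bc, bd, be, ce, cf, de, df, ef
  2-simplices (8): abc, abd, acf, adf, bce, bde, cef, def

so the chain groups are C_0 ≅ Z^6, C_1 ≅ Z^12, C_2 ≅ Z^8.

Boundary ∂_1: C_1 → C_0 sends each edge [p,q] (with p < q) to q − p. For instance
  ∂cf = f − c.
This gives a 6×12 integer matrix of rank 5; reducing to Smith normal form yields diagonal entries (1,1,1,1,1).

Boundary ∂_2: C_2 → C_1 sends each 2-simplex [p,q,r] to [q,r] − [p,r] + [p,q]. For instance
  ∂adf = df − af + ad,
  ∂def = ef − df + de.
The 12×8 boundary matrix has rank 7 and Smith normal form diag(1,1,1,1,1,1,1).

Computing H_k = (kernel of ∂_k) / (image of ∂_{k+1}):

  H_0: rank C_0 − rank ∂_1 = 6 − 5 = 1, and the invariant factors of ∂_1 are all 1, so H_0 = Z.
  H_1: rank ker ∂_1 − rank ∂_2 = (12 − 5) − 7 = 0, and the invariant factors of ∂_2 are all 1, so H_1 = 0.
  H_2: rank ker ∂_2 − rank ∂_3 = (8 − 7) − 0 = 1, and there is no ∂_3, so H_2 = Z.

As a check, the Euler characteristic is 6 − 12 + 8 = 2, which agrees with 1 − 0 + 1 = 2.

H_0 = Z,  H_1 = 0,  H_2 = Z.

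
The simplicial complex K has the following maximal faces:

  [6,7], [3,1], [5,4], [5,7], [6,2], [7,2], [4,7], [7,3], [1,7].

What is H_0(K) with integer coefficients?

Take the total order 1 < 2 < 3 < 4 < 5 < 6 < 7 on the vertex set. Then K (dimension 1) consists of the simplices:

  0-simplices (7): [1], [2], [3], [4], [5], [6], [7]
  1-simplices (9): [1,3], [1,7], [2,6], [2,7], [3,7], [4,5], [4,7], [5,7], [6,7]

giving chain groups C_0 ≅ Z^7, C_1 ≅ Z^9.

Boundary ∂_1: C_1 → C_0 sends each edge [p,q] (with p < q) to q − p. For instance
  ∂[1,7] = [7] − [1].
The 7×9 boundary matrix has rank 6 and Smith normal form diag(1,1,1,1,1,1).

Now H_k = ker ∂_k / im ∂_{k+1}, so:

  H_0: rank C_0 − rank ∂_1 = 7 − 6 = 1, and the invariant factors of ∂_1 are all 1, so H_0 = Z.

(K is a triangulation of a wedge of 3 circles.)

H_0 ≅ Z.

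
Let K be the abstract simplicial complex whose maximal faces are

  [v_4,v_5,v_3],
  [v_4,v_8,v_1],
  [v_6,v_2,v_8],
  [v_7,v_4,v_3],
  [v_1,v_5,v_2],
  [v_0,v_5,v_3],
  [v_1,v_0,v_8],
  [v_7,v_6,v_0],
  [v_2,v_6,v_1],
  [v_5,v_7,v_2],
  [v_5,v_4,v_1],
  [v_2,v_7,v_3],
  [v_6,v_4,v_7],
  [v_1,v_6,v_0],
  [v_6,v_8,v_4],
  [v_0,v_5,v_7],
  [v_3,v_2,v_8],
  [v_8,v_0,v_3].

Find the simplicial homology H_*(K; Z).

H_0 ≅ Z,  H_1 ≅ Z ⊕ Z_2,  H_2 = 0.

Order the vertices as v_0 < v_1 < v_2 < v_3 < v_4 < v_5 < v_6 < v_7 < v_8. Listing each simplex with vertices in this order, K has dimension 2 with simplices:

  0-simplices (9): [v_0], [v_1], [v_2], [v_3], [v_4], [v_5], [v_6], [v_7], [v_8]
  1-simplices (27): (27 of them)
  2-simplices (18): (18 of them)

Hence C_0 ≅ Z^9, C_1 ≅ Z^27, C_2 ≅ Z^18.

The boundary map ∂_1: C_1 → C_0 is given by ∂[p,q] = [q] − [p]. For instance
  ∂[v_1,v_2] = [v_2] − [v_1].
As a 9×27 matrix over Z this has rank 8, with invariant factors (1,1,1,1,1,1,1,1).

∂_2: C_2 → C_1 acts by ∂[p,q,r] = [q,r] − [p,r] + [p,q]. For instance
  ∂[v_2,v_3,v_8] = [v_3,v_8] − [v_2,v_8] + [v_2,v_3],
  ∂[v_0,v_1,v_6] = [v_1,v_6] − [v_0,v_6] + [v_0,v_1].
As a 27×18 matrix over Z this has rank 18, with invariant factors (1,1,1,1,1,1,1,1,1,1,1,1,1,1,1,1,1,2).

Reading off H_k = ker ∂_k / im ∂_{k+1}:

  H_0: rank C_0 − rank ∂_1 = 9 − 8 = 1, and the invariant factors of ∂_1 are all 1, so H_0 ≅ Z.
  H_1: rank ker ∂_1 − rank ∂_2 = (27 − 8) − 18 = 1, and ∂_2 has invariant factor 2 > 1, so H_1 ≅ Z ⊕ Z_2.
  H_2: rank ker ∂_2 − rank ∂_3 = (18 − 18) − 0 = 0, and there is no ∂_3, so H_2 ≅ 0.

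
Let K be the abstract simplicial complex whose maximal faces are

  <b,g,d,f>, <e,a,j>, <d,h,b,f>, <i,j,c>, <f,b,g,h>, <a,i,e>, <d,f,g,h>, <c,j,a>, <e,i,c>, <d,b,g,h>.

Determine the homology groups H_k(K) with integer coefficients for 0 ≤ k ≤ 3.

Order the vertices as a < b < c < d < e < f < g < h < i < j. Listing each simplex with vertices in this order, K has dimension 3 with simplices:

  0-simplices (10): a, b, c, d, e, f, g, h, i, j
  1-simplices (20): ac, ae, ai, aj, bd, bf, bg, bh, ce, ci, cj, df, dg, dh, ei, ej, fg, fh, gh, ij
  2-simplices (15): acj, aei, aej, bdf, bdg, bdh, bfg, bfh, bgh, cei, cij, dfg, dfh, dgh, fgh
  3-simplices (5): bdfg, bdfh, bdgh, bfgh, dfgh

so the chain groups are C_0 ≅ Z^10, C_1 ≅ Z^20, C_2 ≅ Z^15, C_3 ≅ Z^5.

The boundary map ∂_1: C_1 → C_0 maps an edge to its endpoints' difference, ∂[p,q] = q − p. For instance
  ∂df = f − d.
As a 10×20 matrix over Z this has rank 8, with invariant factors (1,1,1,1,1,1,1,1).

∂_2: C_2 → C_1 sends each 2-simplex [p,q,r] to [q,r] − [p,r] + [p,q]. For instance
  ∂fgh = gh − fh + fg,
  ∂dfg = fg − dg + df.
The resulting 20×15 matrix has rank 11, and its Smith normal form has invariant factors (1,1,1,1,1,1,1,1,1,1,1).

∂_3: C_3 → C_2 sends each 3-simplex σ to the alternating sum Σ_i (−1)^i (σ with its i-th vertex removed). For instance
  ∂bfgh = fgh − bgh + bfh − bfg,
  ∂dfgh = fgh − dgh + dfh − dfg.
As a 15×5 matrix over Z this has rank 4, with invariant factors (1,1,1,1).

Reading off H_k = ker ∂_k / im ∂_{k+1}:

  H_0: rank C_0 − rank ∂_1 = 10 − 8 = 2, and the invariant factors of ∂_1 are all 1, so H_0 ≅ Z^2.
  H_1: rank ker ∂_1 − rank ∂_2 = (20 − 8) − 11 = 1, and the invariant factors of ∂_2 are all 1, so H_1 ≅ Z.
  H_2: rank ker ∂_2 − rank ∂_3 = (15 − 11) − 4 = 0, and the invariant factors of ∂_3 are all 1, so H_2 ≅ 0.
  H_3: rank ker ∂_3 − rank ∂_4 = (5 − 4) − 0 = 1, and there is no ∂_4, so H_3 ≅ Z.

H_0 = Z^2,  H_1 = Z,  H_2 = 0,  H_3 = Z.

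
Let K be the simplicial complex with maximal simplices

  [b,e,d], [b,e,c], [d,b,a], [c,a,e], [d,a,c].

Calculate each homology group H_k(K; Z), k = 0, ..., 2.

H_0 = Z,  H_1 = Z,  H_2 = 0.

Take the total order a < b < c < d < e on the vertex set. Then K (dimension 2) consists of the simplices:

  0-simplices (5): a, b, c, d, e
  1-simplices (10): ab, ac, ad, ae, bc, bd, be, cd, ce, de
  2-simplices (5): abd, acd, ace, bce, bde

so the chain groups are C_0 ≅ Z^5, C_1 ≅ Z^10, C_2 ≅ Z^5.

The boundary map ∂_1: C_1 → C_0 sends each edge [p,q] (with p < q) to q − p.
The 5×10 boundary matrix has rank 4 and Smith normal form diag(1,1,1,1).

The boundary map ∂_2: C_2 → C_1 maps a triangle to the signed sum of its edges. For instance
  ∂abd = bd − ad + ab,
  ∂bde = de − be + bd.
The 10×5 boundary matrix has rank 5 and Smith normal form diag(1,1,1,1,1).

Computing H_k = (kernel of ∂_k) / (image of ∂_{k+1}):

  H_0: rank C_0 − rank ∂_1 = 5 − 4 = 1, and the invariant factors of ∂_1 are all 1, so H_0 = Z.
  H_1: rank ker ∂_1 − rank ∂_2 = (10 − 4) − 5 = 1, and the invariant factors of ∂_2 are all 1, so H_1 = Z.
  H_2: rank ker ∂_2 − rank ∂_3 = (5 − 5) − 0 = 0, and there is no ∂_3, so H_2 = 0.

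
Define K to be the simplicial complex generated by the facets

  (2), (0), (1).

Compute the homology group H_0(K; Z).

H_0 = Z^3.

We work with the vertex ordering 0 < 1 < 2. The simplices of K, each written with vertices in increasing order, are:

  0-simplices (3): [0], [1], [2]

Hence C_0 ≅ Z^3.

Reading off H_k = ker ∂_k / im ∂_{k+1}:

  H_0: rank C_0 − rank ∂_1 = 3 − 0 = 3, and there is no ∂_1, so H_0 = Z^3.

(K is a triangulation of a set of 3 points.)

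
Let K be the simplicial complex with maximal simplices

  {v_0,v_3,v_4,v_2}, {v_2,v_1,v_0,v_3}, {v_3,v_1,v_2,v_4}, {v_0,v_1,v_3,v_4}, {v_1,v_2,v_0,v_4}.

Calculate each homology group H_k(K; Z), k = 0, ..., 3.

H_0 = Z,  H_1 = 0,  H_2 = 0,  H_3 = Z.

Fix the vertex order v_0 < v_1 < v_2 < v_3 < v_4 and write every simplex with vertices in increasing order. Then dim K = 3 and the simplices of K are:

  0-simplices (5): [v_0], [v_1], [v_2], [v_3], [v_4]
  1-simplices (10): [v_0,v_1], [v_0,v_2], [v_0,v_3], [v_0,v_4], [v_1,v_2], [v_1,v_3], [v_1,v_4], [v_2,v_3], [v_2,v_4], [v_3,v_4]
  2-simplices (10): [v_0,v_1,v_2], [v_0,v_1,v_3], [v_0,v_1,v_4], [v_0,v_2,v_3], [v_0,v_2,v_4], [v_0,v_3,v_4], [v_1,v_2,v_3], [v_1,v_2,v_4], [v_1,v_3,v_4], [v_2,v_3,v_4]
  3-simplices (5): [v_0,v_1,v_2,v_3], [v_0,v_1,v_2,v_4], [v_0,v_1,v_3,v_4], [v_0,v_2,v_3,v_4], [v_1,v_2,v_3,v_4]

so the chain groups are C_0 ≅ Z^5, C_1 ≅ Z^10, C_2 ≅ Z^10, C_3 ≅ Z^5.

The boundary map ∂_1: C_1 → C_0 is given by ∂[p,q] = [q] − [p]. For instance
  ∂[v_0,v_3] = [v_3] − [v_0].
The resulting 5×10 matrix has rank 4, and its Smith normal form has invariant factors (1,1,1,1).

The boundary map ∂_2: C_2 → C_1 acts by ∂[p,q,r] = [q,r] − [p,r] + [p,q]. For instance
  ∂[v_0,v_1,v_3] = [v_1,v_3] − [v_0,v_3] + [v_0,v_1],
  ∂[v_1,v_2,v_3] = [v_2,v_3] − [v_1,v_3] + [v_1,v_2].
The resulting 10×10 matrix has rank 6, and its Smith normal form has invariant factors (1,1,1,1,1,1).

∂_3: C_3 → C_2 sends each 3-simplex σ to the alternating sum Σ_i (−1)^i (σ with its i-th vertex removed). For instance
  ∂[v_0,v_1,v_3,v_4] = [v_1,v_3,v_4] − [v_0,v_3,v_4] + [v_0,v_1,v_4] − [v_0,v_1,v_3],
  ∂[v_0,v_1,v_2,v_3] = [v_1,v_2,v_3] − [v_0,v_2,v_3] + [v_0,v_1,v_3] − [v_0,v_1,v_2].
The resulting 10×5 matrix has rank 4, and its Smith normal form has invariant factors (1,1,1,1).

Now H_k = ker ∂_k / im ∂_{k+1}, so:

  H_0: rank C_0 − rank ∂_1 = 5 − 4 = 1, and the invariant factors of ∂_1 are all 1, so H_0 ≅ Z.
  H_1: rank ker ∂_1 − rank ∂_2 = (10 − 4) − 6 = 0, and the invariant factors of ∂_2 are all 1, so H_1 ≅ 0.
  H_2: rank ker ∂_2 − rank ∂_3 = (10 − 6) − 4 = 0, and the invariant factors of ∂_3 are all 1, so H_2 ≅ 0.
  H_3: rank ker ∂_3 − rank ∂_4 = (5 − 4) − 0 = 1, and there is no ∂_4, so H_3 ≅ Z.

As a check, the Euler characteristic is 5 − 10 + 10 − 5 = 0, which agrees with 1 − 0 + 0 − 1 = 0.
(K is a triangulation of the 3-sphere S^3.)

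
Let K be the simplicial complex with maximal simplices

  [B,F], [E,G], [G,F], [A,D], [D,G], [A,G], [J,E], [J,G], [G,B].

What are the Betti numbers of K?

b_0 = 1, b_1 = 3.

Fix the vertex order A < B < D < E < F < G < J and write every simplex with vertices in increasing order. Then dim K = 1 and the simplices of K are:

  0-simplices (7): A, B, D, E, F, G, J
  1-simplices (9): AD, AG, BF, BG, DG, EG, EJ, FG, GJ

so the chain groups are C_0 ≅ Z^7, C_1 ≅ Z^9.

Boundary ∂_1: C_1 → C_0 is given by ∂[p,q] = [q] − [p]. For instance
  ∂BG = G − B.
The 7×9 boundary matrix has rank 6 and Smith normal form diag(1,1,1,1,1,1).

Computing H_k = (kernel of ∂_k) / (image of ∂_{k+1}):

  H_0: rank C_0 − rank ∂_1 = 7 − 6 = 1, and the invariant factors of ∂_1 are all 1, so H_0 ≅ Z.
  H_1: rank ker ∂_1 − rank ∂_2 = (9 − 6) − 0 = 3, and there is no ∂_2, so H_1 ≅ Z^3.

Hence the Betti numbers are b_0 = 1, b_1 = 3.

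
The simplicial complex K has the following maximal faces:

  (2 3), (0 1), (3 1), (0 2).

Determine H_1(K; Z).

Take the total order 0 < 1 < 2 < 3 on the vertex set. Then K (dimension 1) consists of the simplices:

  0-simplices (4): [0], [1], [2], [3]
  1-simplices (4): [0,1], [0,2], [1,3], [2,3]

so the chain groups are C_0 ≅ Z^4, C_1 ≅ Z^4.

Boundary ∂_1: C_1 → C_0 is given by ∂[p,q] = [q] − [p]. For instance
  ∂[1,3] = [3] − [1].
As a 4×4 matrix over Z this has rank 3, with invariant factors (1,1,1).

From H_k ≅ ker(∂_k) / im(∂_{k+1}) we obtain:

  H_1: rank ker ∂_1 − rank ∂_2 = (4 − 3) − 0 = 1, and there is no ∂_2, so H_1 = Z.

H_1 ≅ Z.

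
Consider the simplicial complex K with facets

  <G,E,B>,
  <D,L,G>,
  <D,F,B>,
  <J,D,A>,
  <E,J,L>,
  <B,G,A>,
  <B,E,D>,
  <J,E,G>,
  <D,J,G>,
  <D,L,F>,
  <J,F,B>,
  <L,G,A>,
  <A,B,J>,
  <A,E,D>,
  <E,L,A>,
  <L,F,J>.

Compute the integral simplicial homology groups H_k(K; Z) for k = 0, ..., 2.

Order the vertices as A < B < D < E < F < G < J < L. Listing each simplex with vertices in this order, K has dimension 2 with simplices:

  0-simplices (8): A, B, D, E, F, G, J, L
  1-simplices (24): AB, AD, AE, AG, AJ, AL, BD, BE, BF, BG, BJ, DE, DF, DG, DJ, DL, EG, EJ, EL, FJ, FL, GJ, GL, JL
  2-simplices (16): ABG, ABJ, ADE, ADJ, AEL, AGL, BDE, BDF, BEG, BFJ, DFL, DGJ, DGL, EGJ, EJL, FJL

Hence C_0 ≅ Z^8, C_1 ≅ Z^24, C_2 ≅ Z^16.

∂_1: C_1 → C_0 sends each edge [p,q] (with p < q) to q − p.
The 8×24 boundary matrix has rank 7 and Smith normal form diag(1,1,1,1,1,1,1).

The boundary map ∂_2: C_2 → C_1 sends each 2-simplex [p,q,r] to [q,r] − [p,r] + [p,q]. For instance
  ∂DFL = FL − DL + DF,
  ∂DGL = GL − DL + DG.
The resulting 24×16 matrix has rank 15, and its Smith normal form has invariant factors (1,1,1,1,1,1,1,1,1,1,1,1,1,1,1).

Reading off H_k = ker ∂_k / im ∂_{k+1}:

  H_0: rank C_0 − rank ∂_1 = 8 − 7 = 1, and the invariant factors of ∂_1 are all 1, so H_0 = Z.
  H_1: rank ker ∂_1 − rank ∂_2 = (24 − 7) − 15 = 2, and the invariant factors of ∂_2 are all 1, so H_1 = Z^2.
  H_2: rank ker ∂_2 − rank ∂_3 = (16 − 15) − 0 = 1, and there is no ∂_3, so H_2 = Z.

H_0 ≅ Z,  H_1 ≅ Z^2,  H_2 ≅ Z.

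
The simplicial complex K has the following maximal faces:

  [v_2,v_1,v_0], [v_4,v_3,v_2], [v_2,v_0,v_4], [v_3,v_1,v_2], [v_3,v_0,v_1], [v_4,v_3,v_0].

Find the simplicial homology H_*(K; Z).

K has 5 vertices, 9 edges, 6 triangles.
rank ∂_0 = 0, rank ∂_1 = 4 ⇒ b_0 = 5 − 0 − 4 = 1; all invariant factors of ∂_1 are 1 so no torsion. So H_0 ≅ Z.
rank ∂_1 = 4, rank ∂_2 = 5 ⇒ b_1 = 9 − 4 − 5 = 0; all invariant factors of ∂_2 are 1 so no torsion. So H_1 ≅ 0.
rank ∂_2 = 5, rank ∂_3 = 0 ⇒ b_2 = 6 − 5 − 0 = 1. So H_2 ≅ Z.

H_0 = Z,  H_1 = 0,  H_2 = Z.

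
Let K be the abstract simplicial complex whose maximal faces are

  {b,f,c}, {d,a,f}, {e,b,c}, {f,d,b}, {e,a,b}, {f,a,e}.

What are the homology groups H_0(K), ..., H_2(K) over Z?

Order the vertices as a < b < c < d < e < f. Listing each simplex with vertices in this order, K has dimension 2 with simplices:

  0-simplices (6): a, b, c, d, e, f
  1-simplices (12): ab, ad, ae, af, bc, bd, be, bf, ce, cf, df, ef
  2-simplices (6): abe, adf, aef, bce, bcf, bdf

giving chain groups C_0 ≅ Z^6, C_1 ≅ Z^12, C_2 ≅ Z^6.

∂_1: C_1 → C_0 is given by ∂[p,q] = [q] − [p]. For instance
  ∂ce = e − c.
As a 6×12 matrix over Z this has rank 5, with invariant factors (1,1,1,1,1).

The boundary map ∂_2: C_2 → C_1 sends each 2-simplex [p,q,r] to [q,r] − [p,r] + [p,q]. For instance
  ∂aef = ef − af + ae,
  ∂bdf = df − bf + bd.
The 12×6 boundary matrix has rank 6 and Smith normal form diag(1,1,1,1,1,1).

Computing H_k = (kernel of ∂_k) / (image of ∂_{k+1}):

  H_0: rank C_0 − rank ∂_1 = 6 − 5 = 1, and the invariant factors of ∂_1 are all 1, so H_0 ≅ Z.
  H_1: rank ker ∂_1 − rank ∂_2 = (12 − 5) − 6 = 1, and the invariant factors of ∂_2 are all 1, so H_1 ≅ Z.
  H_2: rank ker ∂_2 − rank ∂_3 = (6 − 6) − 0 = 0, and there is no ∂_3, so H_2 ≅ 0.

H_0 = Z,  H_1 = Z,  H_2 = 0.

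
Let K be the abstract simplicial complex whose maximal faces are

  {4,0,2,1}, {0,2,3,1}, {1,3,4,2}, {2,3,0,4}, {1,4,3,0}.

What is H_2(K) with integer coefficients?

We work with the vertex ordering 0 < 1 < 2 < 3 < 4. The simplices of K, each written with vertices in increasing order, are:

  0-simplices (5): [0], [1], [2], [3], [4]
  1-simplices (10): [0,1], [0,2], [0,3], [0,4], [1,2], [1,3], [1,4], [2,3], [2,4], [3,4]
  2-simplices (10): [0,1,2], [0,1,3], [0,1,4], [0,2,3], [0,2,4], [0,3,4], [1,2,3], [1,2,4], [1,3,4], [2,3,4]
  3-simplices (5): [0,1,2,3], [0,1,2,4], [0,1,3,4], [0,2,3,4], [1,2,3,4]

giving chain groups C_0 ≅ Z^5, C_1 ≅ Z^10, C_2 ≅ Z^10, C_3 ≅ Z^5.

∂_1: C_1 → C_0 maps an edge to its endpoints' difference, ∂[p,q] = q − p.
This gives a 5×10 integer matrix of rank 4; reducing to Smith normal form yields diagonal entries (1,1,1,1).

∂_2: C_2 → C_1 sends each 2-simplex [p,q,r] to [q,r] − [p,r] + [p,q]. For instance
  ∂[1,2,3] = [2,3] − [1,3] + [1,2],
  ∂[0,1,2] = [1,2] − [0,2] + [0,1].
The resulting 10×10 matrix has rank 6, and its Smith normal form has invariant factors (1,1,1,1,1,1).

The boundary map ∂_3: C_3 → C_2 sends each 3-simplex σ to the alternating sum Σ_i (−1)^i (σ with its i-th vertex removed). For instance
  ∂[0,1,2,4] = [1,2,4] − [0,2,4] + [0,1,4] − [0,1,2],
  ∂[0,1,3,4] = [1,3,4] − [0,3,4] + [0,1,4] − [0,1,3].
This gives a 10×5 integer matrix of rank 4; reducing to Smith normal form yields diagonal entries (1,1,1,1).

Reading off H_k = ker ∂_k / im ∂_{k+1}:

  H_2: rank ker ∂_2 − rank ∂_3 = (10 − 6) − 4 = 0, and the invariant factors of ∂_3 are all 1, so H_2 ≅ 0.

H_2 = 0.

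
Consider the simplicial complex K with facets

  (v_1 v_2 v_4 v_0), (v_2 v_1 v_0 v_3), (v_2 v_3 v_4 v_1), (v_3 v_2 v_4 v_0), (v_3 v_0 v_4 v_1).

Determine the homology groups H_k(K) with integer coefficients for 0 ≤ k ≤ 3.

Order the vertices as v_0 < v_1 < v_2 < v_3 < v_4. Listing each simplex with vertices in this order, K has dimension 3 with simplices:

  0-simplices (5): [v_0], [v_1], [v_2], [v_3], [v_4]
  1-simplices (10): [v_0,v_1], [v_0,v_2], [v_0,v_3], [v_0,v_4], [v_1,v_2], [v_1,v_3], [v_1,v_4], [v_2,v_3], [v_2,v_4], [v_3,v_4]
  2-simplices (10): [v_0,v_1,v_2], [v_0,v_1,v_3], [v_0,v_1,v_4], [v_0,v_2,v_3], [v_0,v_2,v_4], [v_0,v_3,v_4], [v_1,v_2,v_3], [v_1,v_2,v_4], [v_1,v_3,v_4], [v_2,v_3,v_4]
  3-simplices (5): [v_0,v_1,v_2,v_3], [v_0,v_1,v_2,v_4], [v_0,v_1,v_3,v_4], [v_0,v_2,v_3,v_4], [v_1,v_2,v_3,v_4]

giving chain groups C_0 ≅ Z^5, C_1 ≅ Z^10, C_2 ≅ Z^10, C_3 ≅ Z^5.

∂_1: C_1 → C_0 is given by ∂[p,q] = [q] − [p].
As a 5×10 matrix over Z this has rank 4, with invariant factors (1,1,1,1).

∂_2: C_2 → C_1 sends each 2-simplex [p,q,r] to [q,r] − [p,r] + [p,q]. For instance
  ∂[v_0,v_2,v_3] = [v_2,v_3] − [v_0,v_3] + [v_0,v_2],
  ∂[v_2,v_3,v_4] = [v_3,v_4] − [v_2,v_4] + [v_2,v_3].
As a 10×10 matrix over Z this has rank 6, with invariant factors (1,1,1,1,1,1).

Boundary ∂_3: C_3 → C_2 sends each 3-simplex σ to the alternating sum Σ_i (−1)^i (σ with its i-th vertex removed). For instance
  ∂[v_1,v_2,v_3,v_4] = [v_2,v_3,v_4] − [v_1,v_3,v_4] + [v_1,v_2,v_4] − [v_1,v_2,v_3],
  ∂[v_0,v_2,v_3,v_4] = [v_2,v_3,v_4] − [v_0,v_3,v_4] + [v_0,v_2,v_4] − [v_0,v_2,v_3].
This gives a 10×5 integer matrix of rank 4; reducing to Smith normal form yields diagonal entries (1,1,1,1).

Computing H_k = (kernel of ∂_k) / (image of ∂_{k+1}):

  H_0: rank C_0 − rank ∂_1 = 5 − 4 = 1, and the invariant factors of ∂_1 are all 1, so H_0 ≅ Z.
  H_1: rank ker ∂_1 − rank ∂_2 = (10 − 4) − 6 = 0, and the invariant factors of ∂_2 are all 1, so H_1 ≅ 0.
  H_2: rank ker ∂_2 − rank ∂_3 = (10 − 6) − 4 = 0, and the invariant factors of ∂_3 are all 1, so H_2 ≅ 0.
  H_3: rank ker ∂_3 − rank ∂_4 = (5 − 4) − 0 = 1, and there is no ∂_4, so H_3 ≅ Z.

H_0 = Z,  H_1 = 0,  H_2 = 0,  H_3 = Z.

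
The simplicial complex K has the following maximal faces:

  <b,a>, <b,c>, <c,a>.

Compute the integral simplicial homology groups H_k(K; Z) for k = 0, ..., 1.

Fix the vertex order a < b < c and write every simplex with vertices in increasing order. Then dim K = 1 and the simplices of K are:

  0-simplices (3): a, b, c
  1-simplices (3): ab, ac, bc

so the chain groups are C_0 ≅ Z^3, C_1 ≅ Z^3.

∂_1: C_1 → C_0 sends each edge [p,q] (with p < q) to q − p.
The 3×3 boundary matrix has rank 2 and Smith normal form diag(1,1).

Computing H_k = (kernel of ∂_k) / (image of ∂_{k+1}):

  H_0: rank C_0 − rank ∂_1 = 3 − 2 = 1, and the invariant factors of ∂_1 are all 1, so H_0 ≅ Z.
  H_1: rank ker ∂_1 − rank ∂_2 = (3 − 2) − 0 = 1, and there is no ∂_2, so H_1 ≅ Z.

(K is a triangulation of the circle S^1.)

H_0 ≅ Z,  H_1 ≅ Z.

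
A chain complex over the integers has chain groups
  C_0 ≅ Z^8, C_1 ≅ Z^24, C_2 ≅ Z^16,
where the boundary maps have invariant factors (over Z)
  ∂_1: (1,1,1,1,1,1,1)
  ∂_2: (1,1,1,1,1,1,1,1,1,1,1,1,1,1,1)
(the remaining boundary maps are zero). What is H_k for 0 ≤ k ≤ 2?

H_0: b_0 = 8 − 0 − 7 = 1; torsion from ∂_1 factors > 1: none. So H_0 ≅ Z.
H_1: b_1 = 24 − 7 − 15 = 2; torsion from ∂_2 factors > 1: none. So H_1 ≅ Z^2.
H_2: b_2 = 16 − 15 − 0 = 1; torsion from ∂_3 factors > 1: none. So H_2 ≅ Z.

H_0 ≅ Z,  H_1 ≅ Z^2,  H_2 ≅ Z.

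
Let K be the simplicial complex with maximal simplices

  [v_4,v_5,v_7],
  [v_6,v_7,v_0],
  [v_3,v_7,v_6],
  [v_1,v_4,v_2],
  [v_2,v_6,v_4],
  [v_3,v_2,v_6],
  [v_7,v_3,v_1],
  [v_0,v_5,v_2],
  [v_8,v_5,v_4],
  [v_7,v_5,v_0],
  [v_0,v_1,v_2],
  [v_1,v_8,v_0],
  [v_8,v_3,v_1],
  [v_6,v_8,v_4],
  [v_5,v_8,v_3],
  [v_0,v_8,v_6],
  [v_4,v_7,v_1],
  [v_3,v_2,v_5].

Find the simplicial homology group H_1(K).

H_1 = Z^2.

Take the total order v_0 < v_1 < v_2 < v_3 < v_4 < v_5 < v_6 < v_7 < v_8 on the vertex set. Then K (dimension 2) consists of the simplices:

  0-simplices (9): [v_0], [v_1], [v_2], [v_3], [v_4], [v_5], [v_6], [v_7], [v_8]
  1-simplices (27): (27 of them)
  2-simplices (18): (18 of them)

so the chain groups are C_0 ≅ Z^9, C_1 ≅ Z^27, C_2 ≅ Z^18.

∂_1: C_1 → C_0 sends each edge [p,q] (with p < q) to q − p. For instance
  ∂[v_2,v_6] = [v_6] − [v_2].
The resulting 9×27 matrix has rank 8, and its Smith normal form has invariant factors (1,1,1,1,1,1,1,1).

∂_2: C_2 → C_1 acts by ∂[p,q,r] = [q,r] − [p,r] + [p,q]. For instance
  ∂[v_1,v_4,v_7] = [v_4,v_7] − [v_1,v_7] + [v_1,v_4],
  ∂[v_3,v_5,v_8] = [v_5,v_8] − [v_3,v_8] + [v_3,v_5].
The resulting 27×18 matrix has rank 17, and its Smith normal form has invariant factors (1,1,1,1,1,1,1,1,1,1,1,1,1,1,1,1,1).

From H_k ≅ ker(∂_k) / im(∂_{k+1}) we obtain:

  H_1: rank ker ∂_1 − rank ∂_2 = (27 − 8) − 17 = 2, and the invariant factors of ∂_2 are all 1, so H_1 = Z^2.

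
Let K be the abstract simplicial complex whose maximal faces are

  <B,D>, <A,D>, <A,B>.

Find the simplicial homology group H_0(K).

Fix the vertex order A < B < D and write every simplex with vertices in increasing order. Then dim K = 1 and the simplices of K are:

  0-simplices (3): A, B, D
  1-simplices (3): AB, AD, BD

giving chain groups C_0 ≅ Z^3, C_1 ≅ Z^3.

∂_1: C_1 → C_0 maps an edge to its endpoints' difference, ∂[p,q] = q − p.
The resulting 3×3 matrix has rank 2, and its Smith normal form has invariant factors (1,1).

Reading off H_k = ker ∂_k / im ∂_{k+1}:

  H_0: rank C_0 − rank ∂_1 = 3 − 2 = 1, and the invariant factors of ∂_1 are all 1, so H_0 ≅ Z.

H_0 = Z.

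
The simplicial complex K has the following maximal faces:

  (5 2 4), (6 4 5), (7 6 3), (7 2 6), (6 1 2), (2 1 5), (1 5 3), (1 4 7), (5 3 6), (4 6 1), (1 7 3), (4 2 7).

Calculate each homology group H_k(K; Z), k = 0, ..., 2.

We work with the vertex ordering 1 < 2 < 3 < 4 < 5 < 6 < 7. The simplices of K, each written with vertices in increasing order, are:

  0-simplices (7): [1], [2], [3], [4], [5], [6], [7]
  1-simplices (18): [1,2], [1,3], [1,4], [1,5], [1,6], [1,7], [2,4], [2,5], [2,6], [2,7], [3,5], [3,6], [3,7], [4,5], [4,6], [4,7], [5,6], [6,7]
  2-simplices (12): [1,2,5], [1,2,6], [1,3,5], [1,3,7], [1,4,6], [1,4,7], [2,4,5], [2,4,7], [2,6,7], [3,5,6], [3,6,7], [4,5,6]

giving chain groups C_0 ≅ Z^7, C_1 ≅ Z^18, C_2 ≅ Z^12.

The boundary map ∂_1: C_1 → C_0 maps an edge to its endpoints' difference, ∂[p,q] = q − p.
As a 7×18 matrix over Z this has rank 6, with invariant factors (1,1,1,1,1,1).

Boundary ∂_2: C_2 → C_1 maps a triangle to the signed sum of its edges. For instance
  ∂[3,5,6] = [5,6] − [3,6] + [3,5],
  ∂[1,4,7] = [4,7] − [1,7] + [1,4].
This gives a 18×12 integer matrix of rank 12; reducing to Smith normal form yields diagonal entries (1,1,1,1,1,1,1,1,1,1,1,2).

From H_k ≅ ker(∂_k) / im(∂_{k+1}) we obtain:

  H_0: rank C_0 − rank ∂_1 = 7 − 6 = 1, and the invariant factors of ∂_1 are all 1, so H_0 ≅ Z.
  H_1: rank ker ∂_1 − rank ∂_2 = (18 − 6) − 12 = 0, and ∂_2 has invariant factor 2 > 1, so H_1 ≅ Z_2.
  H_2: rank ker ∂_2 − rank ∂_3 = (12 − 12) − 0 = 0, and there is no ∂_3, so H_2 ≅ 0.

H_0 = Z,  H_1 = Z_2,  H_2 = 0.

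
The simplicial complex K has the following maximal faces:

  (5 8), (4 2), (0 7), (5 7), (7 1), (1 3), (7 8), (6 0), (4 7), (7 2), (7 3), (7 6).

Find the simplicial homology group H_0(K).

We work with the vertex ordering 0 < 1 < 2 < 3 < 4 < 5 < 6 < 7 < 8. The simplices of K, each written with vertices in increasing order, are:

  0-simplices (9): [0], [1], [2], [3], [4], [5], [6], [7], [8]
  1-simplices (12): [0,6], [0,7], [1,3], [1,7], [2,4], [2,7], [3,7], [4,7], [5,7], [5,8], [6,7], [7,8]

giving chain groups C_0 ≅ Z^9, C_1 ≅ Z^12.

Boundary ∂_1: C_1 → C_0 sends each edge [p,q] (with p < q) to q − p.
As a 9×12 matrix over Z this has rank 8, with invariant factors (1,1,1,1,1,1,1,1).

Computing H_k = (kernel of ∂_k) / (image of ∂_{k+1}):

  H_0: rank C_0 − rank ∂_1 = 9 − 8 = 1, and the invariant factors of ∂_1 are all 1, so H_0 ≅ Z.

H_0 ≅ Z.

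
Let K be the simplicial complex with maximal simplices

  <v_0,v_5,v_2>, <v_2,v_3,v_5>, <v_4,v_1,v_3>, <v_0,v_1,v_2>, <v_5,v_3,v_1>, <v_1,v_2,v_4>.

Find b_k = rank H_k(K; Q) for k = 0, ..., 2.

Take the total order v_0 < v_1 < v_2 < v_3 < v_4 < v_5 on the vertex set. Then K (dimension 2) consists of the simplices:

  0-simplices (6): [v_0], [v_1], [v_2], [v_3], [v_4], [v_5]
  1-simplices (12): [v_0,v_1], [v_0,v_2], [v_0,v_5], [v_1,v_2], [v_1,v_3], [v_1,v_4], [v_1,v_5], [v_2,v_3], [v_2,v_4], [v_2,v_5], [v_3,v_4], [v_3,v_5]
  2-simplices (6): [v_0,v_1,v_2], [v_0,v_2,v_5], [v_1,v_2,v_4], [v_1,v_3,v_4], [v_1,v_3,v_5], [v_2,v_3,v_5]

Hence C_0 ≅ Z^6, C_1 ≅ Z^12, C_2 ≅ Z^6.

The boundary map ∂_1: C_1 → C_0 maps an edge to its endpoints' difference, ∂[p,q] = q − p. For instance
  ∂[v_3,v_4] = [v_4] − [v_3].
The 6×12 boundary matrix has rank 5 and Smith normal form diag(1,1,1,1,1).

∂_2: C_2 → C_1 sends each 2-simplex [p,q,r] to [q,r] − [p,r] + [p,q]. For instance
  ∂[v_0,v_2,v_5] = [v_2,v_5] − [v_0,v_5] + [v_0,v_2],
  ∂[v_2,v_3,v_5] = [v_3,v_5] − [v_2,v_5] + [v_2,v_3].
This gives a 12×6 integer matrix of rank 6; reducing to Smith normal form yields diagonal entries (1,1,1,1,1,1).

From H_k ≅ ker(∂_k) / im(∂_{k+1}) we obtain:

  H_0: rank C_0 − rank ∂_1 = 6 − 5 = 1, and the invariant factors of ∂_1 are all 1, so H_0 = Z.
  H_1: rank ker ∂_1 − rank ∂_2 = (12 − 5) − 6 = 1, and the invariant factors of ∂_2 are all 1, so H_1 = Z.
  H_2: rank ker ∂_2 − rank ∂_3 = (6 − 6) − 0 = 0, and there is no ∂_3, so H_2 = 0.

(K is a triangulation of the cylinder S^1 x I.)

Hence the Betti numbers are b_0 = 1, b_1 = 1, b_2 = 0.

b_0 = 1, b_1 = 1, b_2 = 0.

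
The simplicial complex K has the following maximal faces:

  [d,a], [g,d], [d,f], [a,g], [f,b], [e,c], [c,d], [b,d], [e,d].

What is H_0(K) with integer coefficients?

H_0 = Z.

Fix the vertex order a < b < c < d < e < f < g and write every simplex with vertices in increasing order. Then dim K = 1 and the simplices of K are:

  0-simplices (7): a, b, c, d, e, f, g
  1-simplices (9): ad, ag, bd, bf, cd, ce, de, df, dg

so the chain groups are C_0 ≅ Z^7, C_1 ≅ Z^9.

Boundary ∂_1: C_1 → C_0 maps an edge to its endpoints' difference, ∂[p,q] = q − p.
The resulting 7×9 matrix has rank 6, and its Smith normal form has invariant factors (1,1,1,1,1,1).

Now H_k = ker ∂_k / im ∂_{k+1}, so:

  H_0: rank C_0 − rank ∂_1 = 7 − 6 = 1, and the invariant factors of ∂_1 are all 1, so H_0 ≅ Z.

(K is a triangulation of a wedge of 3 circles.)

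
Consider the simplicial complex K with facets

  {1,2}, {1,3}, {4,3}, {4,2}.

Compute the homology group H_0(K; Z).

H_0 = Z.

Take the total order 1 < 2 < 3 < 4 on the vertex set. Then K (dimension 1) consists of the simplices:

  0-simplices (4): [1], [2], [3], [4]
  1-simplices (4): [1,2], [1,3], [2,4], [3,4]

Hence C_0 ≅ Z^4, C_1 ≅ Z^4.

Boundary ∂_1: C_1 → C_0 maps an edge to its endpoints' difference, ∂[p,q] = q − p. For instance
  ∂[2,4] = [4] − [2].
This gives a 4×4 integer matrix of rank 3; reducing to Smith normal form yields diagonal entries (1,1,1).

Reading off H_k = ker ∂_k / im ∂_{k+1}:

  H_0: rank C_0 − rank ∂_1 = 4 − 3 = 1, and the invariant factors of ∂_1 are all 1, so H_0 ≅ Z.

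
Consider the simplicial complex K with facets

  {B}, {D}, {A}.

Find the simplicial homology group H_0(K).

Order the vertices as A < B < D. Listing each simplex with vertices in this order, K has dimension 0 with simplices:

  0-simplices (3): A, B, D

giving chain groups C_0 ≅ Z^3.

From H_k ≅ ker(∂_k) / im(∂_{k+1}) we obtain:

  H_0: rank C_0 − rank ∂_1 = 3 − 0 = 3, and there is no ∂_1, so H_0 = Z^3.

(K is a triangulation of a set of 3 points.)

H_0 = Z^3.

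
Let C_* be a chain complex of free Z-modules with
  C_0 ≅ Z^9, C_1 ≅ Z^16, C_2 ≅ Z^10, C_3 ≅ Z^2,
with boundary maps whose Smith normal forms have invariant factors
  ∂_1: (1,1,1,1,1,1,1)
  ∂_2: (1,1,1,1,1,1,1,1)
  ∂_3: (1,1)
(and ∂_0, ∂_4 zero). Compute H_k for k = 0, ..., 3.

H_0 ≅ Z^2,  H_1 ≅ Z,  H_2 = 0,  H_3 = 0.

H_0: b_0 = 9 − 0 − 7 = 2; torsion from ∂_1 factors > 1: none. So H_0 ≅ Z^2.
H_1: b_1 = 16 − 7 − 8 = 1; torsion from ∂_2 factors > 1: none. So H_1 ≅ Z.
H_2: b_2 = 10 − 8 − 2 = 0; torsion from ∂_3 factors > 1: none. So H_2 ≅ 0.
H_3: b_3 = 2 − 2 − 0 = 0; torsion from ∂_4 factors > 1: none. So H_3 ≅ 0.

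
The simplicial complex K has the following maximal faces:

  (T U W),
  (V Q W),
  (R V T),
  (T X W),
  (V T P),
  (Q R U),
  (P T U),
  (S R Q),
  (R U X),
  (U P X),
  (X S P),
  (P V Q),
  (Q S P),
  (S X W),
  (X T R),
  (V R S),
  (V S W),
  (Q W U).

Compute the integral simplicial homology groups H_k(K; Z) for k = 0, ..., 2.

H_0 ≅ Z,  H_1 ≅ Z ⊕ Z/2,  H_2 = 0.

We work with the vertex ordering P < Q < R < S < T < U < V < W < X. The simplices of K, each written with vertices in increasing order, are:

  0-simplices (9): P, Q, R, S, T, U, V, W, X
  1-simplices (27): PQ, PS, PT, PU, PV, PX, QR, QS, QU, QV, QW, RS, RT, RU, RV, RX, SV, SW, SX, TU, TV, TW, TX, UW, UX, VW, WX
  2-simplices (18): PQS, PQV, PSX, PTU, PTV, PUX, QRS, QRU, QUW, QVW, RSV, RTV, RTX, RUX, SVW, SWX, TUW, TWX

giving chain groups C_0 ≅ Z^9, C_1 ≅ Z^27, C_2 ≅ Z^18.

The boundary map ∂_1: C_1 → C_0 sends each edge [p,q] (with p < q) to q − p.
This gives a 9×27 integer matrix of rank 8; reducing to Smith normal form yields diagonal entries (1,1,1,1,1,1,1,1).

The boundary map ∂_2: C_2 → C_1 acts by ∂[p,q,r] = [q,r] − [p,r] + [p,q]. For instance
  ∂RSV = SV − RV + RS,
  ∂QUW = UW − QW + QU.
The 27×18 boundary matrix has rank 18 and Smith normal form diag(1,1,1,1,1,1,1,1,1,1,1,1,1,1,1,1,1,2).

Computing H_k = (kernel of ∂_k) / (image of ∂_{k+1}):

  H_0: rank C_0 − rank ∂_1 = 9 − 8 = 1, and the invariant factors of ∂_1 are all 1, so H_0 ≅ Z.
  H_1: rank ker ∂_1 − rank ∂_2 = (27 − 8) − 18 = 1, and ∂_2 has invariant factor 2 > 1, so H_1 ≅ Z ⊕ Z/2.
  H_2: rank ker ∂_2 − rank ∂_3 = (18 − 18) − 0 = 0, and there is no ∂_3, so H_2 ≅ 0.

(K is a triangulation of the Klein bottle.)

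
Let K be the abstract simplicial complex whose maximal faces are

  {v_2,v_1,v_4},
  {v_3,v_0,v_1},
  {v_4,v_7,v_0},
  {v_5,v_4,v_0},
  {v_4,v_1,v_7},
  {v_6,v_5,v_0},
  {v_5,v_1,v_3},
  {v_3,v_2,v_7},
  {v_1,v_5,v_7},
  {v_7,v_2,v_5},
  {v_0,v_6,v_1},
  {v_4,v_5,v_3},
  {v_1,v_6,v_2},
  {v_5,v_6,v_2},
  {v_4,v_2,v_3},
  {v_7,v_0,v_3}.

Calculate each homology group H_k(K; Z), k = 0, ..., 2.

Order the vertices as v_0 < v_1 < v_2 < v_3 < v_4 < v_5 < v_6 < v_7. Listing each simplex with vertices in this order, K has dimension 2 with simplices:

  0-simplices (8): [v_0], [v_1], [v_2], [v_3], [v_4], [v_5], [v_6], [v_7]
  1-simplices (24): (24 of them)
  2-simplices (16): (16 of them)

giving chain groups C_0 ≅ Z^8, C_1 ≅ Z^24, C_2 ≅ Z^16.

The boundary map ∂_1: C_1 → C_0 sends each edge [p,q] (with p < q) to q − p.
The 8×24 boundary matrix has rank 7 and Smith normal form diag(1,1,1,1,1,1,1).

∂_2: C_2 → C_1 sends each 2-simplex [p,q,r] to [q,r] − [p,r] + [p,q]. For instance
  ∂[v_1,v_4,v_7] = [v_4,v_7] − [v_1,v_7] + [v_1,v_4],
  ∂[v_0,v_1,v_6] = [v_1,v_6] − [v_0,v_6] + [v_0,v_1].
The 24×16 boundary matrix has rank 15 and Smith normal form diag(1,1,1,1,1,1,1,1,1,1,1,1,1,1,1).

Now H_k = ker ∂_k / im ∂_{k+1}, so:

  H_0: rank C_0 − rank ∂_1 = 8 − 7 = 1, and the invariant factors of ∂_1 are all 1, so H_0 = Z.
  H_1: rank ker ∂_1 − rank ∂_2 = (24 − 7) − 15 = 2, and the invariant factors of ∂_2 are all 1, so H_1 = Z^2.
  H_2: rank ker ∂_2 − rank ∂_3 = (16 − 15) − 0 = 1, and there is no ∂_3, so H_2 = Z.

(K is a triangulation of the torus T^2.)

H_0 = Z,  H_1 = Z^2,  H_2 = Z.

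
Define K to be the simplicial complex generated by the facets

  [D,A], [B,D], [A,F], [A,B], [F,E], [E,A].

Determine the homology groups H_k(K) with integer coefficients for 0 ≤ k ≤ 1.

H_0 = Z,  H_1 = Z^2.

Order the vertices as A < B < D < E < F. Listing each simplex with vertices in this order, K has dimension 1 with simplices:

  0-simplices (5): A, B, D, E, F
  1-simplices (6): AB, AD, AE, AF, BD, EF

Hence C_0 ≅ Z^5, C_1 ≅ Z^6.

∂_1: C_1 → C_0 sends each edge [p,q] (with p < q) to q − p. For instance
  ∂BD = D − B.
As a 5×6 matrix over Z this has rank 4, with invariant factors (1,1,1,1).

Reading off H_k = ker ∂_k / im ∂_{k+1}:

  H_0: rank C_0 − rank ∂_1 = 5 − 4 = 1, and the invariant factors of ∂_1 are all 1, so H_0 = Z.
  H_1: rank ker ∂_1 − rank ∂_2 = (6 − 4) − 0 = 2, and there is no ∂_2, so H_1 = Z^2.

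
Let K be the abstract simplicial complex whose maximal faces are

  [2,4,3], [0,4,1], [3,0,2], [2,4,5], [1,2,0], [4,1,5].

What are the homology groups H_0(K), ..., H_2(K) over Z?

Fix the vertex order 0 < 1 < 2 < 3 < 4 < 5 and write every simplex with vertices in increasing order. Then dim K = 2 and the simplices of K are:

  0-simplices (6): [0], [1], [2], [3], [4], [5]
  1-simplices (12): [0,1], [0,2], [0,3], [0,4], [1,2], [1,4], [1,5], [2,3], [2,4], [2,5], [3,4], [4,5]
  2-simplices (6): [0,1,2], [0,1,4], [0,2,3], [1,4,5], [2,3,4], [2,4,5]

so the chain groups are C_0 ≅ Z^6, C_1 ≅ Z^12, C_2 ≅ Z^6.

∂_1: C_1 → C_0 maps an edge to its endpoints' difference, ∂[p,q] = q − p.
As a 6×12 matrix over Z this has rank 5, with invariant factors (1,1,1,1,1).

Boundary ∂_2: C_2 → C_1 maps a triangle to the signed sum of its edges. For instance
  ∂[1,4,5] = [4,5] − [1,5] + [1,4],
  ∂[2,4,5] = [4,5] − [2,5] + [2,4].
As a 12×6 matrix over Z this has rank 6, with invariant factors (1,1,1,1,1,1).

Now H_k = ker ∂_k / im ∂_{k+1}, so:

  H_0: rank C_0 − rank ∂_1 = 6 − 5 = 1, and the invariant factors of ∂_1 are all 1, so H_0 ≅ Z.
  H_1: rank ker ∂_1 − rank ∂_2 = (12 − 5) − 6 = 1, and the invariant factors of ∂_2 are all 1, so H_1 ≅ Z.
  H_2: rank ker ∂_2 − rank ∂_3 = (6 − 6) − 0 = 0, and there is no ∂_3, so H_2 ≅ 0.

H_0 ≅ Z,  H_1 ≅ Z,  H_2 = 0.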